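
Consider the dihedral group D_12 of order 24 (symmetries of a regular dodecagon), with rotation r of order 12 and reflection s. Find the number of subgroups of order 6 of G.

5

|G| = 24 and 6 | 24, so subgroups of order 6 are possible by Lagrange.
The subgroups of order 6 are: {e, r^2, r^4, r^6, r^8, r^10}; {e, r^4, r^8, r^2s, r^6s, r^10s}; {e, r^4, r^8, r^3s, r^7s, r^11s}; {e, r^4, r^8, s, r^4s, r^8s}; … (5 in all).
So G has 5 subgroups of order 6.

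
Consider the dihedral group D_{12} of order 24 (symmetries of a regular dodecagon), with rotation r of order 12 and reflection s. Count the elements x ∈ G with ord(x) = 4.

The elements of order 4 are: r^3, r^9.
That's 2.

2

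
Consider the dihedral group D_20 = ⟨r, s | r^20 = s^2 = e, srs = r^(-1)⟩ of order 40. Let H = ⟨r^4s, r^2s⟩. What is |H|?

20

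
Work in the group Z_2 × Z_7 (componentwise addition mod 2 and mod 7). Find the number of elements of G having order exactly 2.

An element (a,b) has order lcm(ord(a), ord(b)); count pairs with lcm equal to 2.
Enumerating gives 1 such elements.

1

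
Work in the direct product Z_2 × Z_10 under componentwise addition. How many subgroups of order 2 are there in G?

|G| = 20 and 2 | 20, so subgroups of order 2 are possible by Lagrange.
The subgroups of order 2 are: {(0,0), (0,5)}; {(0,0), (1,0)}; {(0,0), (1,5)}.
So G has 3 subgroups of order 2.

3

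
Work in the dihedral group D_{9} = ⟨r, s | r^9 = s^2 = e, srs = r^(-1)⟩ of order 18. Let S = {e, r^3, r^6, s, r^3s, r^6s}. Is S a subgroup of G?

Yes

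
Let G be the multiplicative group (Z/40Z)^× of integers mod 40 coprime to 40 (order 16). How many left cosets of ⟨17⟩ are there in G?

4

|⟨17⟩| = 4 and |G| = 16.
By Lagrange, [G : H] = |G|/|H| = 16/4 = 4.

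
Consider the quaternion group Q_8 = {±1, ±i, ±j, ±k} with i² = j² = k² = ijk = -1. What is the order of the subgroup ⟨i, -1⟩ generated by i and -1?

|⟨i⟩| = 4 and |⟨-1⟩| = 2, so |H| is a multiple of lcm(4, 2) = 4 and divides |G| = 8.
Closing under the operation: H = {1, -1, i, -i}, so |H| = 4.

4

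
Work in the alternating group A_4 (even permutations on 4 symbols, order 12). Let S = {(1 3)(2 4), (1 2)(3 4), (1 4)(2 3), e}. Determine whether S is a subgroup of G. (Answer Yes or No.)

Yes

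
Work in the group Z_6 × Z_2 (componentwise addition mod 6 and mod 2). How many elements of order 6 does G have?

6

An element (a,b) has order lcm(ord(a), ord(b)); count pairs with lcm equal to 6.
Enumerating gives 6 such elements.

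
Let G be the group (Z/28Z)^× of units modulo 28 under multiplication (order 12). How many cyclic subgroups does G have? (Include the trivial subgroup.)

8

A cyclic subgroup of order d is generated by each of its φ(d) elements of order d, so the cyclic subgroups of order d number (#elements of order d)/φ(d).
Cyclic subgroups by order — order 1: 1; order 2: 3; order 3: 1; order 6: 3.
Total: 8.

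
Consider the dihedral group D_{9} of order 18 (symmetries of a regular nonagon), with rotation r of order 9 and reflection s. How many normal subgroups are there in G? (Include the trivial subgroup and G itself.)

G has 16 subgroups. Checking conjugation-invariance by order — order 1: 1/1 normal; order 2: 0/9 normal; order 3: 1/1 normal; order 6: 0/3 normal; order 9: 1/1 normal; order 18: 1/1 normal.
Total normal subgroups: 4.

4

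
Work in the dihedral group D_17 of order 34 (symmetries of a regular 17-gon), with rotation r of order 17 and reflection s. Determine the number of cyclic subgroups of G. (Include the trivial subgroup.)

19

A cyclic subgroup of order d is generated by each of its φ(d) elements of order d, so the cyclic subgroups of order d number (#elements of order d)/φ(d).
Cyclic subgroups by order — order 1: 1; order 2: 17; order 17: 1.
Total: 19.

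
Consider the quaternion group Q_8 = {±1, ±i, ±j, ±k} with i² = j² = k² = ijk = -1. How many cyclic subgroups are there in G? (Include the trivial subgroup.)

5

Group the elements of G by the cyclic subgroup they generate; each cyclic subgroup of order d accounts for φ(d) elements.
Cyclic subgroups by order — order 1: 1; order 2: 1; order 4: 3.
Total: 5.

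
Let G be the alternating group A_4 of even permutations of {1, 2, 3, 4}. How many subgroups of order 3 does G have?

|G| = 12 and 3 | 12, so subgroups of order 3 are possible by Lagrange.
The subgroups of order 3 are: {e, (1 2 3), (1 3 2)}; {e, (1 2 4), (1 4 2)}; {e, (1 3 4), (1 4 3)}; {e, (2 3 4), (2 4 3)}.
So G has 4 subgroups of order 3.

4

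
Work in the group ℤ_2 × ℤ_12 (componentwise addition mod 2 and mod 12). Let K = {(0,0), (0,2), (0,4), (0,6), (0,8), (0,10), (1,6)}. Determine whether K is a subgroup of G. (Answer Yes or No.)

|K| = 7 does not divide |G| = 24, so by Lagrange K is not a subgroup.

No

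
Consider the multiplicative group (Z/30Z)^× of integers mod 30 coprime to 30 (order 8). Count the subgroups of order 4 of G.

3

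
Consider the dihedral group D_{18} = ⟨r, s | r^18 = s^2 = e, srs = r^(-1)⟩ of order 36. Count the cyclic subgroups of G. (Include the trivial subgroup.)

24

Each element a generates a cyclic subgroup ⟨a⟩; distinct elements may generate the same one (a cyclic group of order d has φ(d) generators).
Cyclic subgroups by order — order 1: 1; order 2: 19; order 3: 1; order 6: 1; order 9: 1; order 18: 1.
Total: 24.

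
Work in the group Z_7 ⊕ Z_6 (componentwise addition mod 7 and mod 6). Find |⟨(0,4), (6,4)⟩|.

21

|⟨(0,4)⟩| = 3 and |⟨(6,4)⟩| = 21, so |H| is a multiple of lcm(3, 21) = 21 and divides |G| = 42.
Closing under the operation: H = {(0,0), (0,2), (0,4), (1,0), (1,2), (1,4), (2,0), (2,2), (2,4), (3,0), (3,2), (3,4), (4,0), (4,2), (4,4), (5,0), (5,2), (5,4), (6,0), (6,2), (6,4)}, so |H| = 21.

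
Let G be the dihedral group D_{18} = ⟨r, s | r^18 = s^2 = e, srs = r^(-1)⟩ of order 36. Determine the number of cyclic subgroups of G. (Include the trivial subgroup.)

24

A cyclic subgroup of order d is generated by each of its φ(d) elements of order d, so the cyclic subgroups of order d number (#elements of order d)/φ(d).
Cyclic subgroups by order — order 1: 1; order 2: 19; order 3: 1; order 6: 1; order 9: 1; order 18: 1.
Total: 24.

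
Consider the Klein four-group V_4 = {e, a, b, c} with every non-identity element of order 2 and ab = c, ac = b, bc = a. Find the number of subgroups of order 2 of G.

|G| = 4 and 2 | 4, so subgroups of order 2 are possible by Lagrange.
The subgroups of order 2 are: {e, a}; {e, b}; {e, c}.
So G has 3 subgroups of order 2.

3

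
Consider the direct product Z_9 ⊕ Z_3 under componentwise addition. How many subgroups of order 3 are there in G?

4

|G| = 27 and 3 | 27, so subgroups of order 3 are possible by Lagrange.
The subgroups of order 3 are: {(0,0), (0,1), (0,2)}; {(0,0), (3,0), (6,0)}; {(0,0), (3,1), (6,2)}; {(0,0), (3,2), (6,1)}.
So G has 4 subgroups of order 3.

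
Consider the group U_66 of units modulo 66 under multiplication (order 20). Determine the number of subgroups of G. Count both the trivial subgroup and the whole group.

10

|G| = 20, so by Lagrange every subgroup order divides 20. Divisors: 1, 2, 4, 5, 10, 20.
Subgroups by order — order 1: 1; order 2: 3; order 4: 1; order 5: 1; order 10: 3; order 20: 1.
Total: 1 + 3 + 1 + 1 + 3 + 1 = 10.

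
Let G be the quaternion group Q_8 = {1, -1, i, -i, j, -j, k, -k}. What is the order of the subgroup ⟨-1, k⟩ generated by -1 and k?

4

|⟨-1⟩| = 2 and |⟨k⟩| = 4, so |H| is a multiple of lcm(2, 4) = 4 and divides |G| = 8.
Closing under the operation: H = {1, -1, k, -k}, so |H| = 4.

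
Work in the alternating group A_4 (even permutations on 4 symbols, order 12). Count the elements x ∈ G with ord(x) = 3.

The elements of order 3 are: (2 3 4), (2 4 3), (1 2 3), (1 2 4), (1 3 2), (1 3 4), (1 4 2), (1 4 3).
That's 8.

8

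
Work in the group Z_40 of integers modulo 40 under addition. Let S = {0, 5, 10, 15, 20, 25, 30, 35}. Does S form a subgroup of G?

Yes

|S| = 8 divides |G| = 40, consistent with Lagrange.
S contains the identity, every element's inverse is in S, and S is closed under +: it is a subgroup.
In fact S = ⟨35⟩.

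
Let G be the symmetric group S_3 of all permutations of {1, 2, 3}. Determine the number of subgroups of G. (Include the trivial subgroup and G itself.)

6

|G| = 6, so by Lagrange every subgroup order divides 6. Divisors: 1, 2, 3, 6.
Subgroups by order — order 1: 1; order 2: 3; order 3: 1; order 6: 1.
Total: 1 + 3 + 1 + 1 = 6.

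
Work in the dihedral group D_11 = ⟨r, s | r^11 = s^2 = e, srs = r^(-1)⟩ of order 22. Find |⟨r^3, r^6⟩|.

|⟨r^3⟩| = 11 and |⟨r^6⟩| = 11, so |H| is a multiple of lcm(11, 11) = 11 and divides |G| = 22.
Closing under the operation: H = {e, r, r^2, r^3, r^4, r^5, r^6, r^7, r^8, r^9, r^10}, so |H| = 11.

11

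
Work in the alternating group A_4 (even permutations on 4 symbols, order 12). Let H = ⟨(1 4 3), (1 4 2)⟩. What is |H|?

12

|⟨(1 4 3)⟩| = 3 and |⟨(1 4 2)⟩| = 3, so |H| is a multiple of lcm(3, 3) = 3 and divides |G| = 12.
Closing {(1 4 3), (1 4 2)} under the group operation gives all of G, so |H| = 12.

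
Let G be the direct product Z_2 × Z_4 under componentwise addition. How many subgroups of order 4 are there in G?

3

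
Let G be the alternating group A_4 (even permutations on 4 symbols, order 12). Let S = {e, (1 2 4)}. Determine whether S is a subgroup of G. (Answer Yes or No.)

(1 2 4) ∈ S but its inverse (1 4 2) ∉ S, so S is not a subgroup.

No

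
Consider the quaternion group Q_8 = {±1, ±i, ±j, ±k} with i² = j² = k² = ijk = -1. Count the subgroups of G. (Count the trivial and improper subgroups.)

6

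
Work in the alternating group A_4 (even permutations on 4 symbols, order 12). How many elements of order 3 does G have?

The elements of order 3 are: (2 3 4), (2 4 3), (1 2 3), (1 2 4), (1 3 2), (1 3 4), (1 4 2), (1 4 3).
That's 8.

8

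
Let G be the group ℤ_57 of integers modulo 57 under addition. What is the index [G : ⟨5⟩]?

1

|⟨5⟩| = 57 and |G| = 57.
By Lagrange, [G : H] = |G|/|H| = 57/57 = 1.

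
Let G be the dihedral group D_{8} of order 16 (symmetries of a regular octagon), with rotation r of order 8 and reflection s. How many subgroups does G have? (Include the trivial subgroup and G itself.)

19

|G| = 16, so by Lagrange every subgroup order divides 16. Divisors: 1, 2, 4, 8, 16.
Subgroups by order — order 1: 1; order 2: 9; order 4: 5; order 8: 3; order 16: 1.
Total: 1 + 9 + 5 + 3 + 1 = 19.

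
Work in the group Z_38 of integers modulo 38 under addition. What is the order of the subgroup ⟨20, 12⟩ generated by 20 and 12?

|⟨20⟩| = 19 and |⟨12⟩| = 19, so |H| is a multiple of lcm(19, 19) = 19 and divides |G| = 38.
Closing under the operation: H = {0, 2, 4, 6, 8, 10, 12, 14, 16, 18, 20, 22, 24, 26, 28, 30, 32, 34, 36}, so |H| = 19.

19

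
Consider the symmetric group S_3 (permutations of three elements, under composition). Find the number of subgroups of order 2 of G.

|G| = 6 and 2 | 6, so subgroups of order 2 are possible by Lagrange.
The subgroups of order 2 are: {e, (1 2)}; {e, (1 3)}; {e, (2 3)}.
So G has 3 subgroups of order 2.

3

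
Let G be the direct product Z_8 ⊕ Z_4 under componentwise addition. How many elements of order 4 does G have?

12

An element (a,b) has order lcm(ord(a), ord(b)); count pairs with lcm equal to 4.
Enumerating gives 12 such elements.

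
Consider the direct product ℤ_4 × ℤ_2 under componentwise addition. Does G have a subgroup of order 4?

Yes

4 | 8. A subgroup of order 4 is {(0,0), (0,1), (2,0), (2,1)}.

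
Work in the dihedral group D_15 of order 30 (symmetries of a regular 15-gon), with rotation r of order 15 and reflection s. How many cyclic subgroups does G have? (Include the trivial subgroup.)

19

Each element a generates a cyclic subgroup ⟨a⟩; distinct elements may generate the same one (a cyclic group of order d has φ(d) generators).
Cyclic subgroups by order — order 1: 1; order 2: 15; order 3: 1; order 5: 1; order 15: 1.
Total: 19.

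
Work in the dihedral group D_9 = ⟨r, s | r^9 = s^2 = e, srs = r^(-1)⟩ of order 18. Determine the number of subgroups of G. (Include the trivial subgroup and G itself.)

|G| = 18, so by Lagrange every subgroup order divides 18. Divisors: 1, 2, 3, 6, 9, 18.
Subgroups by order — order 1: 1; order 2: 9; order 3: 1; order 6: 3; order 9: 1; order 18: 1.
Total: 1 + 9 + 1 + 3 + 1 + 1 = 16.

16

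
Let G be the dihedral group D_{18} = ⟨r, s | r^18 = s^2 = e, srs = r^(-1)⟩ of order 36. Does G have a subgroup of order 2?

Yes

2 | 36. A subgroup of order 2 is {e, r^10s}.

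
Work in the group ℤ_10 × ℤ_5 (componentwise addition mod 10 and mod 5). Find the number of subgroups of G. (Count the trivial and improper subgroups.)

|G| = 50, so by Lagrange every subgroup order divides 50. Divisors: 1, 2, 5, 10, 25, 50.
Subgroups by order — order 1: 1; order 2: 1; order 5: 6; order 10: 6; order 25: 1; order 50: 1.
Total: 1 + 1 + 6 + 6 + 1 + 1 = 16.

16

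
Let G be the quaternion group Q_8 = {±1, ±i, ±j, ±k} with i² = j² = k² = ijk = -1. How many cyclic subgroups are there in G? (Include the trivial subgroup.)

Group the elements of G by the cyclic subgroup they generate; each cyclic subgroup of order d accounts for φ(d) elements.
Cyclic subgroups by order — order 1: 1; order 2: 1; order 4: 3.
Total: 5.

5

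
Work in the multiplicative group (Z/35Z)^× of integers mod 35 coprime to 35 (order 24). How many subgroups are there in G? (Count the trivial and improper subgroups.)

|G| = 24, so by Lagrange every subgroup order divides 24. Divisors: 1, 2, 3, 4, 6, 8, 12, 24.
Subgroups by order — order 1: 1; order 2: 3; order 3: 1; order 4: 3; order 6: 3; order 8: 1; order 12: 3; order 24: 1.
Total: 1 + 3 + 1 + 3 + 3 + 1 + 3 + 1 = 16.

16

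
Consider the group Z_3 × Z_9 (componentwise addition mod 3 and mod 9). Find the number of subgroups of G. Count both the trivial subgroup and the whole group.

|G| = 27, so by Lagrange every subgroup order divides 27. Divisors: 1, 3, 9, 27.
Subgroups by order — order 1: 1; order 3: 4; order 9: 4; order 27: 1.
Total: 1 + 4 + 4 + 1 = 10.

10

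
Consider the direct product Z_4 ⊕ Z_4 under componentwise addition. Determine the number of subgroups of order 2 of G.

3

|G| = 16 and 2 | 16, so subgroups of order 2 are possible by Lagrange.
The subgroups of order 2 are: {(0,0), (0,2)}; {(0,0), (2,0)}; {(0,0), (2,2)}.
So G has 3 subgroups of order 2.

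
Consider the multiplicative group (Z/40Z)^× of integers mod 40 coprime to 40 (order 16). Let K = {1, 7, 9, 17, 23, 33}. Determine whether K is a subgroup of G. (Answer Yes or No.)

No

|K| = 6 does not divide |G| = 16, so by Lagrange K is not a subgroup.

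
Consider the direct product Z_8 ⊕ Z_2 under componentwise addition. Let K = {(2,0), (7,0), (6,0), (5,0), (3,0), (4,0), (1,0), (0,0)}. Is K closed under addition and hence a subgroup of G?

|K| = 8 divides |G| = 16, consistent with Lagrange.
K contains the identity, every element's inverse is in K, and K is closed under +: it is a subgroup.
In fact K = ⟨(7,0)⟩.

Yes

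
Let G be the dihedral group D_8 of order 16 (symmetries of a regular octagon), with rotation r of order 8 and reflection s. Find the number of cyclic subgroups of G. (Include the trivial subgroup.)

12

Group the elements of G by the cyclic subgroup they generate; each cyclic subgroup of order d accounts for φ(d) elements.
Cyclic subgroups by order — order 1: 1; order 2: 9; order 4: 1; order 8: 1.
Total: 12.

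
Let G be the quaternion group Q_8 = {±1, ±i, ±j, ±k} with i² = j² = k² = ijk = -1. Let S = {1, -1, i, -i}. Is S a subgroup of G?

Yes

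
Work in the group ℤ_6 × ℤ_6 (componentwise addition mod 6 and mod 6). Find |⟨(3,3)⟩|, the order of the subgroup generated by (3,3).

2

The order of (3,3) in Z_6 × Z_6 is lcm(ord(3) in Z_6, ord(3) in Z_6).
ord(3) = 2 and ord(3) = 2, so |⟨(3,3)⟩| = lcm(2, 2) = 2.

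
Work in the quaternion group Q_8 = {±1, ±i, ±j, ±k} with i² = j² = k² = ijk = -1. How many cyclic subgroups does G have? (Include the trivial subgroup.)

Group the elements of G by the cyclic subgroup they generate; each cyclic subgroup of order d accounts for φ(d) elements.
Cyclic subgroups by order — order 1: 1; order 2: 1; order 4: 3.
Total: 5.

5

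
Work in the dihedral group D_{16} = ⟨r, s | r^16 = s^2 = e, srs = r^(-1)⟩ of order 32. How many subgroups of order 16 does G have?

3

|G| = 32 and 16 | 32, so subgroups of order 16 are possible by Lagrange.
The subgroups of order 16 are: {e, r, r^2, r^3, r^4, r^5, r^6, r^7, r^8, r^9, r^10, r^11, r^12, r^13, r^14, r^15}; {e, r^2, r^4, r^6, r^8, r^10, r^12, r^14, s, r^2s, r^4s, r^6s, r^8s, r^10s, r^12s, r^14s}; {e, r^2, r^4, r^6, r^8, r^10, r^12, r^14, rs, r^3s, r^5s, r^7s, r^9s, r^11s, r^13s, r^15s}.
So G has 3 subgroups of order 16.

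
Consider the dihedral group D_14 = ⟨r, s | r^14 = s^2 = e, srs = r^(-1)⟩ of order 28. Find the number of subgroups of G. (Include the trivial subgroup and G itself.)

|G| = 28, so by Lagrange every subgroup order divides 28. Divisors: 1, 2, 4, 7, 14, 28.
Subgroups by order — order 1: 1; order 2: 15; order 4: 7; order 7: 1; order 14: 3; order 28: 1.
Total: 1 + 15 + 7 + 1 + 3 + 1 = 28.

28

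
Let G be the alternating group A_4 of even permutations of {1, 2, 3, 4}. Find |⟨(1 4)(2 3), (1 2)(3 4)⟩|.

4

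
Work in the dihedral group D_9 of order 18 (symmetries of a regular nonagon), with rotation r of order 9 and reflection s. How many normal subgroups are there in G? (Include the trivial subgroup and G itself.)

4

G has 16 subgroups. Checking conjugation-invariance by order — order 1: 1/1 normal; order 2: 0/9 normal; order 3: 1/1 normal; order 6: 0/3 normal; order 9: 1/1 normal; order 18: 1/1 normal.
Total normal subgroups: 4.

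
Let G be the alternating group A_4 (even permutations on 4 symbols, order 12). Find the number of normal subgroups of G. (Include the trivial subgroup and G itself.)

G has 10 subgroups. Checking conjugation-invariance by order — order 1: 1/1 normal; order 2: 0/3 normal; order 3: 0/4 normal; order 4: 1/1 normal; order 12: 1/1 normal.
Total normal subgroups: 3.

3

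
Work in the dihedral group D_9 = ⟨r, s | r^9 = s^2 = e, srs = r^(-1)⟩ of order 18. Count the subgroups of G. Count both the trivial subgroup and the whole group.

16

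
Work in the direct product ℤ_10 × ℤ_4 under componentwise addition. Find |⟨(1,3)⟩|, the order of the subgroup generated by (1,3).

The order of (1,3) in Z_10 × Z_4 is lcm(ord(1) in Z_10, ord(3) in Z_4).
ord(1) = 10 and ord(3) = 4, so |⟨(1,3)⟩| = lcm(10, 4) = 20.

20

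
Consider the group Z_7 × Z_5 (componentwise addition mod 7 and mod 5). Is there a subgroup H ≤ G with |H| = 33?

No

33 does not divide |G| = 35, so by Lagrange no subgroup of order 33 exists.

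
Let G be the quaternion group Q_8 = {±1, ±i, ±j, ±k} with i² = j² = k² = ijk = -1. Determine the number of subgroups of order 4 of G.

3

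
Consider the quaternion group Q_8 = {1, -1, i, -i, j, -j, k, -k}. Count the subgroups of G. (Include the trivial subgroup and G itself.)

6

|G| = 8, so by Lagrange every subgroup order divides 8. Divisors: 1, 2, 4, 8.
Subgroups by order — order 1: 1; order 2: 1; order 4: 3; order 8: 1.
Total: 1 + 1 + 3 + 1 = 6.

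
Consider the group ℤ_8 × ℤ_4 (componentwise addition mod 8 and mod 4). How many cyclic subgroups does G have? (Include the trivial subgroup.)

A cyclic subgroup of order d is generated by each of its φ(d) elements of order d, so the cyclic subgroups of order d number (#elements of order d)/φ(d).
Cyclic subgroups by order — order 1: 1; order 2: 3; order 4: 6; order 8: 4.
Total: 14.

14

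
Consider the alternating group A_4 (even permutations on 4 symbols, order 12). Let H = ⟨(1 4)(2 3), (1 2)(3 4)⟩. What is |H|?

4

|⟨(1 4)(2 3)⟩| = 2 and |⟨(1 2)(3 4)⟩| = 2, so |H| is a multiple of lcm(2, 2) = 2 and divides |G| = 12.
Closing under the operation: H = {e, (1 2)(3 4), (1 3)(2 4), (1 4)(2 3)}, so |H| = 4.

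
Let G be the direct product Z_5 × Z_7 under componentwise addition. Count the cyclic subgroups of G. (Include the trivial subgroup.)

4

A cyclic subgroup of order d is generated by each of its φ(d) elements of order d, so the cyclic subgroups of order d number (#elements of order d)/φ(d).
Cyclic subgroups by order — order 1: 1; order 5: 1; order 7: 1; order 35: 1.
Total: 4.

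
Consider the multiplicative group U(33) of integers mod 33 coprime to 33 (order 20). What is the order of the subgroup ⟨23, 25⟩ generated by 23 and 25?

10

|⟨23⟩| = 2 and |⟨25⟩| = 5, so |H| is a multiple of lcm(2, 5) = 10 and divides |G| = 20.
Closing under the operation: H = {1, 4, 5, 14, 16, 20, 23, 25, 26, 31}, so |H| = 10.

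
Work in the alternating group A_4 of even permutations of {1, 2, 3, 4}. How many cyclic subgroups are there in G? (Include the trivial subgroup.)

8

Group the elements of G by the cyclic subgroup they generate; each cyclic subgroup of order d accounts for φ(d) elements.
Cyclic subgroups by order — order 1: 1; order 2: 3; order 3: 4.
Total: 8.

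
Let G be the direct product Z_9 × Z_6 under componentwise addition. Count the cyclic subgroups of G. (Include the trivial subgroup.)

16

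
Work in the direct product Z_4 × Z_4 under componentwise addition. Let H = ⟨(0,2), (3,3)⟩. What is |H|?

8

|⟨(0,2)⟩| = 2 and |⟨(3,3)⟩| = 4, so |H| is a multiple of lcm(2, 4) = 4 and divides |G| = 16.
Closing under the operation: H = {(0,0), (0,2), (1,1), (1,3), (2,0), (2,2), (3,1), (3,3)}, so |H| = 8.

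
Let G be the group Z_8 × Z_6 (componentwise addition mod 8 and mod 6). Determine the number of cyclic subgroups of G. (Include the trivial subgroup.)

16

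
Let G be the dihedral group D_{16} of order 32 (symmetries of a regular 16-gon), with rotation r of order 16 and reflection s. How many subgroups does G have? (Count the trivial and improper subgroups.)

36

|G| = 32, so by Lagrange every subgroup order divides 32. Divisors: 1, 2, 4, 8, 16, 32.
Subgroups by order — order 1: 1; order 2: 17; order 4: 9; order 8: 5; order 16: 3; order 32: 1.
Total: 1 + 17 + 9 + 5 + 3 + 1 = 36.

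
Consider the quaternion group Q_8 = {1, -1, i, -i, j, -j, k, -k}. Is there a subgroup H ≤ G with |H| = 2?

Yes

2 | 8. A subgroup of order 2 is {1, -1}.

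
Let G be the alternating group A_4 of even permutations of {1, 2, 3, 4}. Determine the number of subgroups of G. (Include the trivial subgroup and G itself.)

|G| = 12, so by Lagrange every subgroup order divides 12. Divisors: 1, 2, 3, 4, 6, 12.
Subgroups by order — order 1: 1; order 2: 3; order 3: 4; order 4: 1; order 6: 0; order 12: 1.
Total: 1 + 3 + 4 + 1 + 0 + 1 = 10.

10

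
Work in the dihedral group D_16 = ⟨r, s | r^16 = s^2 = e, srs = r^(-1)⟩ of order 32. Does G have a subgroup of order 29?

No

29 does not divide |G| = 32, so by Lagrange no subgroup of order 29 exists.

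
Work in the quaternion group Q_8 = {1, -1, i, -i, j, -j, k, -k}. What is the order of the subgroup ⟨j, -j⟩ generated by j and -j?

|⟨j⟩| = 4 and |⟨-j⟩| = 4, so |H| is a multiple of lcm(4, 4) = 4 and divides |G| = 8.
Closing under the operation: H = {1, -1, j, -j}, so |H| = 4.

4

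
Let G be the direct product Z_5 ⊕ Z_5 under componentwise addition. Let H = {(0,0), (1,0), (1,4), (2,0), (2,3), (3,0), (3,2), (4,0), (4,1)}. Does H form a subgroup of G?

No

|H| = 9 does not divide |G| = 25, so by Lagrange H is not a subgroup.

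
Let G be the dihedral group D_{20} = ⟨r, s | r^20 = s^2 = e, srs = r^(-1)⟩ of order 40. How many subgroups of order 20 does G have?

|G| = 40 and 20 | 40, so subgroups of order 20 are possible by Lagrange.
The subgroups of order 20 are: {e, r, r^2, r^3, r^4, r^5, r^6, r^7, r^8, r^9, r^10, r^11, r^12, r^13, r^14, r^15, r^16, r^17, r^18, r^19}; {e, r^2, r^4, r^6, r^8, r^10, r^12, r^14, r^16, r^18, s, r^2s, r^4s, r^6s, r^8s, r^10s, r^12s, r^14s, r^16s, r^18s}; {e, r^2, r^4, r^6, r^8, r^10, r^12, r^14, r^16, r^18, rs, r^3s, r^5s, r^7s, r^9s, r^11s, r^13s, r^15s, r^17s, r^19s}.
So G has 3 subgroups of order 20.

3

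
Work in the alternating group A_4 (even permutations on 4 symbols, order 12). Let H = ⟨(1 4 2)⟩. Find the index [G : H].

4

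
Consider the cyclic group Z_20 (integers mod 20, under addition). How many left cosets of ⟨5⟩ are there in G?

5

|⟨5⟩| = 4 and |G| = 20.
By Lagrange, [G : H] = |G|/|H| = 20/4 = 5.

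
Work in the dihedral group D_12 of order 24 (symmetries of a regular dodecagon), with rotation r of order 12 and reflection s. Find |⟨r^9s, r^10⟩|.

12

|⟨r^9s⟩| = 2 and |⟨r^10⟩| = 6, so |H| is a multiple of lcm(2, 6) = 6 and divides |G| = 24.
Closing under the operation: H = {e, r^2, r^4, r^6, r^8, r^10, rs, r^3s, r^5s, r^7s, r^9s, r^11s}, so |H| = 12.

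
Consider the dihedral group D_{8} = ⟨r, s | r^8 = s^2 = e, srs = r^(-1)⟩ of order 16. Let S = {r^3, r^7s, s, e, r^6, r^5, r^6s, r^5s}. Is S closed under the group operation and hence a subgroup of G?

No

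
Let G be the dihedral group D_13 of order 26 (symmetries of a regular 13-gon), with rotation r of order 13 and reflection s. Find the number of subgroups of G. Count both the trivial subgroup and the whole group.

|G| = 26, so by Lagrange every subgroup order divides 26. Divisors: 1, 2, 13, 26.
Subgroups by order — order 1: 1; order 2: 13; order 13: 1; order 26: 1.
Total: 1 + 13 + 1 + 1 = 16.

16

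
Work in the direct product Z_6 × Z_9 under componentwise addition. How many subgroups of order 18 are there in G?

4

|G| = 54 and 18 | 54, so subgroups of order 18 are possible by Lagrange.
The subgroups of order 18 are: {(0,0), (0,1), (0,2), (0,3), (0,4), (0,5), (0,6), (0,7), (0,8), (3,0), (3,1), (3,2), (3,3), (3,4), (3,5), (3,6), (3,7), (3,8)}; {(0,0), (0,3), (0,6), (1,0), (1,3), (1,6), (2,0), (2,3), (2,6), (3,0), (3,3), (3,6), (4,0), (4,3), (4,6), (5,0), (5,3), (5,6)}; {(0,0), (0,3), (0,6), (1,1), (1,4), (1,7), (2,2), (2,5), (2,8), (3,0), (3,3), (3,6), (4,1), (4,4), (4,7), (5,2), (5,5), (5,8)}; {(0,0), (0,3), (0,6), (1,2), (1,5), (1,8), (2,1), (2,4), (2,7), (3,0), (3,3), (3,6), (4,2), (4,5), (4,8), (5,1), (5,4), (5,7)}.
So G has 4 subgroups of order 18.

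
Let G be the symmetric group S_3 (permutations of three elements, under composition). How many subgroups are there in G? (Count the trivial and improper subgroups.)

6

|G| = 6, so by Lagrange every subgroup order divides 6. Divisors: 1, 2, 3, 6.
Subgroups by order — order 1: 1; order 2: 3; order 3: 1; order 6: 1.
Total: 1 + 3 + 1 + 1 = 6.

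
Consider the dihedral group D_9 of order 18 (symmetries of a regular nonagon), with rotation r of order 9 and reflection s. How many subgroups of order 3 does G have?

1

|G| = 18 and 3 | 18, so subgroups of order 3 are possible by Lagrange.
The subgroups of order 3 are: {e, r^3, r^6}.
So G has 1 subgroup of order 3.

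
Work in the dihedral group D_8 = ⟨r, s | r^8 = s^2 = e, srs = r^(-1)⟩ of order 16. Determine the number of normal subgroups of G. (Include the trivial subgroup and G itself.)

7

G has 19 subgroups. Checking conjugation-invariance by order — order 1: 1/1 normal; order 2: 1/9 normal; order 4: 1/5 normal; order 8: 3/3 normal; order 16: 1/1 normal.
Total normal subgroups: 7.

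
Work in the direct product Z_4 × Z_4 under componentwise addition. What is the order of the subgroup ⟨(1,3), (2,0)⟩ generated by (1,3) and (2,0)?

|⟨(1,3)⟩| = 4 and |⟨(2,0)⟩| = 2, so |H| is a multiple of lcm(4, 2) = 4 and divides |G| = 16.
Closing under the operation: H = {(0,0), (0,2), (1,1), (1,3), (2,0), (2,2), (3,1), (3,3)}, so |H| = 8.

8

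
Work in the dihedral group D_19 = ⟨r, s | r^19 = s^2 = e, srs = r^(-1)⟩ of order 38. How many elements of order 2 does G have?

19

Enumerating element orders in G gives 19 elements of order 2.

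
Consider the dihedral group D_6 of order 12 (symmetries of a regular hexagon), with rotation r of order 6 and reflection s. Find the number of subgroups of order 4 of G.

|G| = 12 and 4 | 12, so subgroups of order 4 are possible by Lagrange.
The subgroups of order 4 are: {e, r^3, r^2s, r^5s}; {e, r^3, s, r^3s}; {e, r^3, rs, r^4s}.
So G has 3 subgroups of order 4.

3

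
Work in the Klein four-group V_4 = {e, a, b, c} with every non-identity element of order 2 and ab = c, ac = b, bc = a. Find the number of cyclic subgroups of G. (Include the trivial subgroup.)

4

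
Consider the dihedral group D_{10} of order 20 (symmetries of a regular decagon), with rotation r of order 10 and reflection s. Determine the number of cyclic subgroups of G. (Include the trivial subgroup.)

14

Each element a generates a cyclic subgroup ⟨a⟩; distinct elements may generate the same one (a cyclic group of order d has φ(d) generators).
Cyclic subgroups by order — order 1: 1; order 2: 11; order 5: 1; order 10: 1.
Total: 14.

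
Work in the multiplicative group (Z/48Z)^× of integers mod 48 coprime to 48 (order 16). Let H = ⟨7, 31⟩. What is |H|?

|⟨7⟩| = 2 and |⟨31⟩| = 2, so |H| is a multiple of lcm(2, 2) = 2 and divides |G| = 16.
Closing under the operation: H = {1, 7, 25, 31}, so |H| = 4.

4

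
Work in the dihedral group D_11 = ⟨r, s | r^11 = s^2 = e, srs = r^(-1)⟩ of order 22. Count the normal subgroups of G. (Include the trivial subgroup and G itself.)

3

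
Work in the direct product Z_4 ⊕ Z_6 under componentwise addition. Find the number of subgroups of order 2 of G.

3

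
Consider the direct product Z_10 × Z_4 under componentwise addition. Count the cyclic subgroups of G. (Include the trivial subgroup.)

Group the elements of G by the cyclic subgroup they generate; each cyclic subgroup of order d accounts for φ(d) elements.
Cyclic subgroups by order — order 1: 1; order 2: 3; order 4: 2; order 5: 1; order 10: 3; order 20: 2.
Total: 12.

12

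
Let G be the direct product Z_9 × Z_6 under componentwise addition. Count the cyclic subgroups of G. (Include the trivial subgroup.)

A cyclic subgroup of order d is generated by each of its φ(d) elements of order d, so the cyclic subgroups of order d number (#elements of order d)/φ(d).
Cyclic subgroups by order — order 1: 1; order 2: 1; order 3: 4; order 6: 4; order 9: 3; order 18: 3.
Total: 16.

16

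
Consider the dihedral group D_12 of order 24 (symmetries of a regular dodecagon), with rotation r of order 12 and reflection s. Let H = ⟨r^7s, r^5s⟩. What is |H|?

|⟨r^7s⟩| = 2 and |⟨r^5s⟩| = 2, so |H| is a multiple of lcm(2, 2) = 2 and divides |G| = 24.
Closing under the operation: H = {e, r^2, r^4, r^6, r^8, r^10, rs, r^3s, r^5s, r^7s, r^9s, r^11s}, so |H| = 12.

12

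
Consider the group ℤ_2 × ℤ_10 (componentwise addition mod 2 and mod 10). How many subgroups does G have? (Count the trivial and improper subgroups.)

10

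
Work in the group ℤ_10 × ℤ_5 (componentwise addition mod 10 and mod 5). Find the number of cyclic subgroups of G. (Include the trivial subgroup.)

14

Each element a generates a cyclic subgroup ⟨a⟩; distinct elements may generate the same one (a cyclic group of order d has φ(d) generators).
Cyclic subgroups by order — order 1: 1; order 2: 1; order 5: 6; order 10: 6.
Total: 14.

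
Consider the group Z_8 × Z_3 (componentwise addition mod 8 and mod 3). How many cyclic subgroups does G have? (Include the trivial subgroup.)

8

Group the elements of G by the cyclic subgroup they generate; each cyclic subgroup of order d accounts for φ(d) elements.
Cyclic subgroups by order — order 1: 1; order 2: 1; order 3: 1; order 4: 1; order 6: 1; order 8: 1; order 12: 1; order 24: 1.
Total: 8.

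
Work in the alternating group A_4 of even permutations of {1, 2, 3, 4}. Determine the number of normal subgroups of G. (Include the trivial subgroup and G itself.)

G has 10 subgroups. Checking conjugation-invariance by order — order 1: 1/1 normal; order 2: 0/3 normal; order 3: 0/4 normal; order 4: 1/1 normal; order 12: 1/1 normal.
Total normal subgroups: 3.

3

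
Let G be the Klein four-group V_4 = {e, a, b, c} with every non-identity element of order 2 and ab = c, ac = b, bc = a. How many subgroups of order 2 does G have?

3

|G| = 4 and 2 | 4, so subgroups of order 2 are possible by Lagrange.
The subgroups of order 2 are: {e, a}; {e, b}; {e, c}.
So G has 3 subgroups of order 2.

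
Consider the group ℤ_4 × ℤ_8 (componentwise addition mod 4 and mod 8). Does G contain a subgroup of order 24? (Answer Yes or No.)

24 does not divide |G| = 32, so by Lagrange no subgroup of order 24 exists.

No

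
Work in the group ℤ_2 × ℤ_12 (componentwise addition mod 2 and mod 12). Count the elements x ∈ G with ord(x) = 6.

An element (a,b) has order lcm(ord(a), ord(b)); count pairs with lcm equal to 6.
Enumerating gives 6 such elements.

6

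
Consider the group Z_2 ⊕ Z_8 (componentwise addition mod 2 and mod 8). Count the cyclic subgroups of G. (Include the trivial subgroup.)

Group the elements of G by the cyclic subgroup they generate; each cyclic subgroup of order d accounts for φ(d) elements.
Cyclic subgroups by order — order 1: 1; order 2: 3; order 4: 2; order 8: 2.
Total: 8.

8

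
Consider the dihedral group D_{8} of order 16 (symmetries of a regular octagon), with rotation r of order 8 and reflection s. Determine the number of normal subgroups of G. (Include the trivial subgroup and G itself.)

G has 19 subgroups. Checking conjugation-invariance by order — order 1: 1/1 normal; order 2: 1/9 normal; order 4: 1/5 normal; order 8: 3/3 normal; order 16: 1/1 normal.
Total normal subgroups: 7.

7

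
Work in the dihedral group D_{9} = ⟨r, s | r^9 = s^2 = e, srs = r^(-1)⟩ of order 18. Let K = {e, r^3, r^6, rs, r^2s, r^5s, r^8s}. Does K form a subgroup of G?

|K| = 7 does not divide |G| = 18, so by Lagrange K is not a subgroup.

No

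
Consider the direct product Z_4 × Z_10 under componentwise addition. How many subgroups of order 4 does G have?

3

|G| = 40 and 4 | 40, so subgroups of order 4 are possible by Lagrange.
The subgroups of order 4 are: {(0,0), (0,5), (2,0), (2,5)}; {(0,0), (1,0), (2,0), (3,0)}; {(0,0), (1,5), (2,0), (3,5)}.
So G has 3 subgroups of order 4.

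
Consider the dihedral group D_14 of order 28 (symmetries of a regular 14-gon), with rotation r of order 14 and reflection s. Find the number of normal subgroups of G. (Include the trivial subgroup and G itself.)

G has 28 subgroups. Checking conjugation-invariance by order — order 1: 1/1 normal; order 2: 1/15 normal; order 4: 0/7 normal; order 7: 1/1 normal; order 14: 3/3 normal; order 28: 1/1 normal.
Total normal subgroups: 7.

7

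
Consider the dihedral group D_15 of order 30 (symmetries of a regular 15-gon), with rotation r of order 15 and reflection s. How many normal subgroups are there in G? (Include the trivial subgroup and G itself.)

G has 28 subgroups. Checking conjugation-invariance by order — order 1: 1/1 normal; order 2: 0/15 normal; order 3: 1/1 normal; order 5: 1/1 normal; order 6: 0/5 normal; order 10: 0/3 normal; order 15: 1/1 normal; order 30: 1/1 normal.
Total normal subgroups: 5.

5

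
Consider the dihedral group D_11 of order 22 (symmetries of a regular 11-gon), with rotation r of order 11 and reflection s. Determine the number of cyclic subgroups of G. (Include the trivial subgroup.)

13

Each element a generates a cyclic subgroup ⟨a⟩; distinct elements may generate the same one (a cyclic group of order d has φ(d) generators).
Cyclic subgroups by order — order 1: 1; order 2: 11; order 11: 1.
Total: 13.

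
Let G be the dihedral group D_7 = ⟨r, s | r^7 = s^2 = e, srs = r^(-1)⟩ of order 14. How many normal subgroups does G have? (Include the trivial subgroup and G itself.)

3

G has 10 subgroups. Checking conjugation-invariance by order — order 1: 1/1 normal; order 2: 0/7 normal; order 7: 1/1 normal; order 14: 1/1 normal.
Total normal subgroups: 3.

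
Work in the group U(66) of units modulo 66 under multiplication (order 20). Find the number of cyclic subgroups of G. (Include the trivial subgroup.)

8

Each element a generates a cyclic subgroup ⟨a⟩; distinct elements may generate the same one (a cyclic group of order d has φ(d) generators).
Cyclic subgroups by order — order 1: 1; order 2: 3; order 5: 1; order 10: 3.
Total: 8.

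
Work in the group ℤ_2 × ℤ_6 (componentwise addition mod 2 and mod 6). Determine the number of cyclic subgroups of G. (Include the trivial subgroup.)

A cyclic subgroup of order d is generated by each of its φ(d) elements of order d, so the cyclic subgroups of order d number (#elements of order d)/φ(d).
Cyclic subgroups by order — order 1: 1; order 2: 3; order 3: 1; order 6: 3.
Total: 8.

8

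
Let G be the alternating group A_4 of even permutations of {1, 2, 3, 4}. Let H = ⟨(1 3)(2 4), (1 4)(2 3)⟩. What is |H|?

4

|⟨(1 3)(2 4)⟩| = 2 and |⟨(1 4)(2 3)⟩| = 2, so |H| is a multiple of lcm(2, 2) = 2 and divides |G| = 12.
Closing under the operation: H = {e, (1 2)(3 4), (1 3)(2 4), (1 4)(2 3)}, so |H| = 4.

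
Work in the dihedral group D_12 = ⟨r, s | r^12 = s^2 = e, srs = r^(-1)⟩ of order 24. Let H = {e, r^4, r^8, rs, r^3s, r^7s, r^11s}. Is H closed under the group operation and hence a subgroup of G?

No

|H| = 7 does not divide |G| = 24, so by Lagrange H is not a subgroup.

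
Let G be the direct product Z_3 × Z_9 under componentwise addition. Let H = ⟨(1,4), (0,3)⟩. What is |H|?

|⟨(1,4)⟩| = 9 and |⟨(0,3)⟩| = 3, so |H| is a multiple of lcm(9, 3) = 9 and divides |G| = 27.
Closing under the operation: H = {(0,0), (0,3), (0,6), (1,1), (1,4), (1,7), (2,2), (2,5), (2,8)}, so |H| = 9.

9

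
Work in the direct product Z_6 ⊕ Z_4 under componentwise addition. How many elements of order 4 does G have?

4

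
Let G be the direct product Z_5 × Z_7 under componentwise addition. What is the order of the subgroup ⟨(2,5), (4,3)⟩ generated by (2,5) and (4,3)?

|⟨(2,5)⟩| = 35 and |⟨(4,3)⟩| = 35, so |H| is a multiple of lcm(35, 35) = 35 and divides |G| = 35.
Closing {(2,5), (4,3)} under the group operation gives all of G, so |H| = 35.

35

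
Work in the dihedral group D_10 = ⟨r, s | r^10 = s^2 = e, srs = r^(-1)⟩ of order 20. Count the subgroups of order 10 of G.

3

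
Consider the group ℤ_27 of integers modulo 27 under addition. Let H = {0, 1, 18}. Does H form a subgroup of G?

1 ∈ H but its inverse 26 ∉ H, so H is not a subgroup.

No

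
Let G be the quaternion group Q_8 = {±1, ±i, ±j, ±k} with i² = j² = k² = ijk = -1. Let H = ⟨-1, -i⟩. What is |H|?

4

|⟨-1⟩| = 2 and |⟨-i⟩| = 4, so |H| is a multiple of lcm(2, 4) = 4 and divides |G| = 8.
Closing under the operation: H = {1, -1, i, -i}, so |H| = 4.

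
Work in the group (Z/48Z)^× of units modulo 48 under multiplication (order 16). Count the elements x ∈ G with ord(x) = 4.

8

The elements of order 4 are: 5, 11, 13, 19, 29, 35, 37, 43.
That's 8.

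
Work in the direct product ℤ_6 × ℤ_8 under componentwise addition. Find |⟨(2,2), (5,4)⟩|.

|⟨(2,2)⟩| = 12 and |⟨(5,4)⟩| = 6, so |H| is a multiple of lcm(12, 6) = 12 and divides |G| = 48.
Closing under the operation: H = {(0,0), (0,2), (0,4), (0,6), (1,0), (1,2), (1,4), (1,6), (2,0), (2,2), (2,4), (2,6), (3,0), (3,2), (3,4), (3,6), (4,0), (4,2), (4,4), (4,6), (5,0), (5,2), (5,4), (5,6)}, so |H| = 24.

24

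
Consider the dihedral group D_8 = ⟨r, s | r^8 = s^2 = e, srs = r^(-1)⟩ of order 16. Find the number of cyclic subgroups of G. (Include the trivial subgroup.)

A cyclic subgroup of order d is generated by each of its φ(d) elements of order d, so the cyclic subgroups of order d number (#elements of order d)/φ(d).
Cyclic subgroups by order — order 1: 1; order 2: 9; order 4: 1; order 8: 1.
Total: 12.

12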